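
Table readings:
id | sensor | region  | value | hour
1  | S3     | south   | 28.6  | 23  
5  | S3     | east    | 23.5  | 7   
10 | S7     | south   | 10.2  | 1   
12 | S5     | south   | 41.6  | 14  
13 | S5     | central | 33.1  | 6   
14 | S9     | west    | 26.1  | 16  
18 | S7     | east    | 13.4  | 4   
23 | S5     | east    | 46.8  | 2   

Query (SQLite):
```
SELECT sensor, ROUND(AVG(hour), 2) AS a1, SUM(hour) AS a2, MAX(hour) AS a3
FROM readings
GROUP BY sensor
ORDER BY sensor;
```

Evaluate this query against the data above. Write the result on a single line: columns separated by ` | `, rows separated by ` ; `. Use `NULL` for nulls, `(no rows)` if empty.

S3 | 15 | 30 | 23 ; S5 | 7.33 | 22 | 14 ; S7 | 2.5 | 5 | 4 ; S9 | 16 | 16 | 16

Group readings by sensor.
Per group compute: ROUND(AVG(hour), 2), SUM(hour), MAX(hour).
  S3: ids {1, 5} → ROUND(AVG(hour), 2)=15, SUM(hour)=30, MAX(hour)=23
  S5: ids {12, 13, 23} → ROUND(AVG(hour), 2)=7.33, SUM(hour)=22, MAX(hour)=14
  S7: ids {10, 18} → ROUND(AVG(hour), 2)=2.5, SUM(hour)=5, MAX(hour)=4
  S9: ids {14} → ROUND(AVG(hour), 2)=16, SUM(hour)=16, MAX(hour)=16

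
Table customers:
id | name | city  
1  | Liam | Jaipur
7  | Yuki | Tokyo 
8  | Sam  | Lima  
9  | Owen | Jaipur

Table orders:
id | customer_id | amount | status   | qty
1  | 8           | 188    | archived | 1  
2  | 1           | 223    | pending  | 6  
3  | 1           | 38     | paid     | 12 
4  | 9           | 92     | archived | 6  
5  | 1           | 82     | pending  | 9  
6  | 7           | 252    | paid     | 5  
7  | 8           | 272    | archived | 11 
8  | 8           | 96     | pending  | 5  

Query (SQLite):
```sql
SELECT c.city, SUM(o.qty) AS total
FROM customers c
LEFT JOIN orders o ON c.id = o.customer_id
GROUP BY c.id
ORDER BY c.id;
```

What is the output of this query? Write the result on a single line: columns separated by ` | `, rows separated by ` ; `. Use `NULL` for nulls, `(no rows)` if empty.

Jaipur | 27 ; Tokyo | 5 ; Lima | 17 ; Jaipur | 6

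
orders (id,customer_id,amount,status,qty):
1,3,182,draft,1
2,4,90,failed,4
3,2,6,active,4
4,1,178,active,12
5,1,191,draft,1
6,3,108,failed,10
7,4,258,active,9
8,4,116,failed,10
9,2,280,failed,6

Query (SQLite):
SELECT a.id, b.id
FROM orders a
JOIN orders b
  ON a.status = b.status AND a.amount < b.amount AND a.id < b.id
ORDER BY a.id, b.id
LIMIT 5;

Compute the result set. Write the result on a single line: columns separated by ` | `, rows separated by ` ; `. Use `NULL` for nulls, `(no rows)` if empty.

Pairs (a,b) with same status, a.amount < b.amount, a.id < b.id.
status groups: active:{3,4,7} draft:{1,5} failed:{2,6,8,9}
Ordered by (a.id, b.id); first 5.

1 | 5 ; 2 | 6 ; 2 | 8 ; 2 | 9 ; 3 | 4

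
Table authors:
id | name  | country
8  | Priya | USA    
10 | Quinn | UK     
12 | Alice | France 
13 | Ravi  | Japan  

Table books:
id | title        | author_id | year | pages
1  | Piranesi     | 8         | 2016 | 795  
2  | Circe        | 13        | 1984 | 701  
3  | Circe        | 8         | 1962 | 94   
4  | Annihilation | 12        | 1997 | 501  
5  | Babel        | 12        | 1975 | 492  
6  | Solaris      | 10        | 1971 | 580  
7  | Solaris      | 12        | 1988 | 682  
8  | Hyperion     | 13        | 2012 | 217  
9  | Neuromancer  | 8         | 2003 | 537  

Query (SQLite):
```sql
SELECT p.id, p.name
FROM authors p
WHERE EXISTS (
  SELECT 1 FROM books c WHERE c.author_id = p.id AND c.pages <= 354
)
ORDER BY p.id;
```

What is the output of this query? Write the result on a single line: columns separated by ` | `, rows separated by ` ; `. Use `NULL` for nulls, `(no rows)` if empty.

8 | Priya ; 13 | Ravi

For each authors row, check whether any books with matching author_id has pages <= 354.
Keep rows where that is true.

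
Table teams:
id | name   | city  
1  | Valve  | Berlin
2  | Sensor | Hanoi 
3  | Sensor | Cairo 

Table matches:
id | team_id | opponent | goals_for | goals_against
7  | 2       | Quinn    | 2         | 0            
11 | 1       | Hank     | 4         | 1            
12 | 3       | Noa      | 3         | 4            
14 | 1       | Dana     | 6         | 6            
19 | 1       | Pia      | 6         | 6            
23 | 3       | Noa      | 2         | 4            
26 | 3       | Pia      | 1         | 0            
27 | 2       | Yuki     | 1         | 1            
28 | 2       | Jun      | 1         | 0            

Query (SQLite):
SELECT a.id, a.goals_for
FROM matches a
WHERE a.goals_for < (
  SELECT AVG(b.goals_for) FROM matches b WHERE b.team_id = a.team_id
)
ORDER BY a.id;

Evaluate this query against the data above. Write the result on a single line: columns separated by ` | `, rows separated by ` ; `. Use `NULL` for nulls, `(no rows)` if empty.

11 | 4 ; 26 | 1 ; 27 | 1 ; 28 | 1

For each matches row a, compute AVG(goals_for) over rows sharing a.team_id.
Keep row a if a.goals_for < that per-group AVG.
  team_id=1: AVG(goals_for) = 5.333333
  team_id=2: AVG(goals_for) = 1.333333
  team_id=3: AVG(goals_for) = 2.0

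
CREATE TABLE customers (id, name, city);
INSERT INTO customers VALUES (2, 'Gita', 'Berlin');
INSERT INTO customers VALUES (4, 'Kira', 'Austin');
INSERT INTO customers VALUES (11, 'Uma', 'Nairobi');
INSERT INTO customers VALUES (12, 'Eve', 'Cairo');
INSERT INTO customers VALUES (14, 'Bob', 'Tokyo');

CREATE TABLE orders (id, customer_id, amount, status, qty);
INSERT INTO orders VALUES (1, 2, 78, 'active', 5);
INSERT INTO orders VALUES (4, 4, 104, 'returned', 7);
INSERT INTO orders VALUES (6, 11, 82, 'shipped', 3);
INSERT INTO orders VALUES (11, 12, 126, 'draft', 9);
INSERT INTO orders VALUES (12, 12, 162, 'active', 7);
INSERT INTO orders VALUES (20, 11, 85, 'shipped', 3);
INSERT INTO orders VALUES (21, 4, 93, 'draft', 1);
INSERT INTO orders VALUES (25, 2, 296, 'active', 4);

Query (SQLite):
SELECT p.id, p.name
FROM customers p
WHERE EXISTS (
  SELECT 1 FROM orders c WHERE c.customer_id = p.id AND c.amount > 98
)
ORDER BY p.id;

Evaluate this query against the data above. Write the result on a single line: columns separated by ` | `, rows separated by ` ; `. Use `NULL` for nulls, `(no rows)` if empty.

2 | Gita ; 4 | Kira ; 12 | Eve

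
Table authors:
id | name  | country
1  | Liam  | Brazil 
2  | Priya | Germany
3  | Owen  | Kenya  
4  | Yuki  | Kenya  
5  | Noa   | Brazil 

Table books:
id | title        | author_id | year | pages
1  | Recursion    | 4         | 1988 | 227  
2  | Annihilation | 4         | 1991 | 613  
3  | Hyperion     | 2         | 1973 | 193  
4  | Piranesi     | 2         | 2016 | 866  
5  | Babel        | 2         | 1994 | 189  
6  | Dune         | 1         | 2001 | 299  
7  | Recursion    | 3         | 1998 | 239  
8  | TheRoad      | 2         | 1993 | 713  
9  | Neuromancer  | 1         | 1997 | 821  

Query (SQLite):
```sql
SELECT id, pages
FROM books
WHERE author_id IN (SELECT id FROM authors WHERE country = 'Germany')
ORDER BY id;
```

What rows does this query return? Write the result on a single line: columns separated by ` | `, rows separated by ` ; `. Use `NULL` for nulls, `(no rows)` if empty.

3 | 193 ; 4 | 866 ; 5 | 189 ; 8 | 713

Inner query: authors.id where country = 'Germany'.
Outer: keep books rows whose author_id is in that set.
Inner query → {2}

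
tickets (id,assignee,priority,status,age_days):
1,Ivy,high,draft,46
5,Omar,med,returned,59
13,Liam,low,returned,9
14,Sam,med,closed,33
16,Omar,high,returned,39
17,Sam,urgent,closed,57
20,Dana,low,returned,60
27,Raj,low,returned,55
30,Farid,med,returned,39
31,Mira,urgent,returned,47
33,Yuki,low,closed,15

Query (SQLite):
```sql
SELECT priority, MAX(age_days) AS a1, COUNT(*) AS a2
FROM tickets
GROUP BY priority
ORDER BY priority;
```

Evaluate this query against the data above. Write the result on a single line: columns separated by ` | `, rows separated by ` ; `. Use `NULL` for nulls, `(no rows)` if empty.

high | 46 | 2 ; low | 60 | 4 ; med | 59 | 3 ; urgent | 57 | 2

Group tickets by priority.
Per group compute: MAX(age_days), COUNT(*).
  high: ids {1, 16} → MAX(age_days)=46, COUNT(*)=2
  low: ids {13, 20, 27, 33} → MAX(age_days)=60, COUNT(*)=4
  med: ids {5, 14, 30} → MAX(age_days)=59, COUNT(*)=3
  urgent: ids {17, 31} → MAX(age_days)=57, COUNT(*)=2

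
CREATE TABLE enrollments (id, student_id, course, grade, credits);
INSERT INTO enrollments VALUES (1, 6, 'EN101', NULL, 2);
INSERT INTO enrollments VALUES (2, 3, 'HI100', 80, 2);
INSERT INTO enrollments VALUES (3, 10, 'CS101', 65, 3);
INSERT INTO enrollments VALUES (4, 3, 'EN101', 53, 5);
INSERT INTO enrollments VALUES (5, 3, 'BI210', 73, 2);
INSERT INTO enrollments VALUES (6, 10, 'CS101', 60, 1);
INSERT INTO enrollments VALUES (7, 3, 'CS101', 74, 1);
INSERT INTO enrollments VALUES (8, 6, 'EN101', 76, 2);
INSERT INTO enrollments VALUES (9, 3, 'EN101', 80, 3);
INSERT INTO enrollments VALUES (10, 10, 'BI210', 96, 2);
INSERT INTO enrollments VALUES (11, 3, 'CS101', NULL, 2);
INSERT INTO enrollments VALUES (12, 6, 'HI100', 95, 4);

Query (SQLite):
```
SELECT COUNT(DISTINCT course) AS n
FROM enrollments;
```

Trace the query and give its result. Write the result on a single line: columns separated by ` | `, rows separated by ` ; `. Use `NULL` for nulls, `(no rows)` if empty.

4

Count distinct non-NULL course values.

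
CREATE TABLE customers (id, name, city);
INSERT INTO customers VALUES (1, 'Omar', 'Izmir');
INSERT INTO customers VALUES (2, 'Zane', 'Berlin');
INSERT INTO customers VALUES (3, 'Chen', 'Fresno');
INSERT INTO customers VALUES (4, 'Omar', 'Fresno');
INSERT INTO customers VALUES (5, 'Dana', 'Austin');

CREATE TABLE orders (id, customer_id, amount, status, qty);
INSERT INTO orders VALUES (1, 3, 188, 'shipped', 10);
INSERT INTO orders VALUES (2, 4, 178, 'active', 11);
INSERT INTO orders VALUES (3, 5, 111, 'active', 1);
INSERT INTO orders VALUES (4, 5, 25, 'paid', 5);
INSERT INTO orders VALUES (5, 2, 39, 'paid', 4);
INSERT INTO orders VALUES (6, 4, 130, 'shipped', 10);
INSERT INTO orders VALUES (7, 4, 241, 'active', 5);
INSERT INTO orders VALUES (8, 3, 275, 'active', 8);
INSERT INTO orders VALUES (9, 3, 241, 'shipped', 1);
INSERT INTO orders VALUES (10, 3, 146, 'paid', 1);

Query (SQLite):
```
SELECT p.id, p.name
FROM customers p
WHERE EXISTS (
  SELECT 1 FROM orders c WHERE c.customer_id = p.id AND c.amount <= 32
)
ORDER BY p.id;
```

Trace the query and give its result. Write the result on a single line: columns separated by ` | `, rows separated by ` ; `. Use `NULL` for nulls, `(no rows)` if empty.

For each customers row, check whether any orders with matching customer_id has amount <= 32.
Keep rows where that is true.

5 | Dana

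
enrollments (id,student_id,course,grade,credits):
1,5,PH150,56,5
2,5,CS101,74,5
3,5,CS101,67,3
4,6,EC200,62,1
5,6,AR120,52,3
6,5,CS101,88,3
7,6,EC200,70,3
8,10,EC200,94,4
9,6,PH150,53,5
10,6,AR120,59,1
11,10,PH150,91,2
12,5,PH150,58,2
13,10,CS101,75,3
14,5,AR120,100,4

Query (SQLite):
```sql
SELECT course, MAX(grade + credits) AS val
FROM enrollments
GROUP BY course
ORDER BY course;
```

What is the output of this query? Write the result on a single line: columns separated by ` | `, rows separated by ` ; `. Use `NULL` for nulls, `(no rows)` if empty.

For each row compute grade + credits.
Group by course; take MAX of the expression per group.
  AR120: ids {5, 10, 14} → MAX(grade + credits)=104
  CS101: ids {2, 3, 6, 13} → MAX(grade + credits)=91
  EC200: ids {4, 7, 8} → MAX(grade + credits)=98
  PH150: ids {1, 9, 11, 12} → MAX(grade + credits)=93

AR120 | 104 ; CS101 | 91 ; EC200 | 98 ; PH150 | 93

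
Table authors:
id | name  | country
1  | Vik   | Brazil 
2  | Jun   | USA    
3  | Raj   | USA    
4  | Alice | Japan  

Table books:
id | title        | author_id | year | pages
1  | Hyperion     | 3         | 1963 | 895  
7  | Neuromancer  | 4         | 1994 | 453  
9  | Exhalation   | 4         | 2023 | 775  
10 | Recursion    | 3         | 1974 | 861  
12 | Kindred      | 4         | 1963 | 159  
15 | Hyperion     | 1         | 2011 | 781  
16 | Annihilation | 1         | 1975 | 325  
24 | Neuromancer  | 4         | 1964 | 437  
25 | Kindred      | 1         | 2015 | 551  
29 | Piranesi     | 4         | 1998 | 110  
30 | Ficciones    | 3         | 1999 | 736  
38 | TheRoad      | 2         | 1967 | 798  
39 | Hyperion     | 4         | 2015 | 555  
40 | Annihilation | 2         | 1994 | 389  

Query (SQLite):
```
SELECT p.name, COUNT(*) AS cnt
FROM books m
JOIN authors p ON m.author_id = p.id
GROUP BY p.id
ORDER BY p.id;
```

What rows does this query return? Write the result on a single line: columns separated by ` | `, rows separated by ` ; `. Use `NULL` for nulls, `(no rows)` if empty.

Vik | 3 ; Jun | 2 ; Raj | 3 ; Alice | 6

Join each books row to its authors via author_id.
Group joined rows by authors.id; compute COUNT(*) per group.
  1: ids {15, 16, 25} → COUNT(*)=3
  2: ids {38, 40} → COUNT(*)=2
  3: ids {1, 10, 30} → COUNT(*)=3
  4: ids {7, 9, 12, 24, 29, 39} → COUNT(*)=6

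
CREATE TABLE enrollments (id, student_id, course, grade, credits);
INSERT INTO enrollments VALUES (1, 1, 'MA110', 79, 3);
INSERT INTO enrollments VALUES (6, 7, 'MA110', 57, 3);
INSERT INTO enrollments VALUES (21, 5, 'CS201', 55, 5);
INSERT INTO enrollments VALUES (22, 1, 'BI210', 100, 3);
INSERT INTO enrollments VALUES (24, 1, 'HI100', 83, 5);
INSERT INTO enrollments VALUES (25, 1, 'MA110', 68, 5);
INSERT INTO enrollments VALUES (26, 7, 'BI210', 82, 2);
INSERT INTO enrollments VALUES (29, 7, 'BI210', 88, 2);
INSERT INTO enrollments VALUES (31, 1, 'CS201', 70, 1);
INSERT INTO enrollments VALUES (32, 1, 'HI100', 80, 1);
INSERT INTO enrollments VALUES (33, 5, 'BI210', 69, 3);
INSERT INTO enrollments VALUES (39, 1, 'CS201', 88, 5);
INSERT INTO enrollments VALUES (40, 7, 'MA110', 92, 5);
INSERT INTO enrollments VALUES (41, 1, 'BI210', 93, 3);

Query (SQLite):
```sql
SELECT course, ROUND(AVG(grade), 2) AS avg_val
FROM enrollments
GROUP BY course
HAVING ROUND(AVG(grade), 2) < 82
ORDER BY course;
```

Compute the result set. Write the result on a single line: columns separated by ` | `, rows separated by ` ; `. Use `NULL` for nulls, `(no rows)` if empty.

Partition enrollments by course; compute ROUND(AVG(grade), 2) within each group.
HAVING: keep groups where ROUND(AVG(grade), 2) < 82.
  BI210: ids {22, 26, 29, 33, 41} → ROUND(AVG(grade), 2)=86.4
  CS201: ids {21, 31, 39} → ROUND(AVG(grade), 2)=71
  HI100: ids {24, 32} → ROUND(AVG(grade), 2)=81.5
  MA110: ids {1, 6, 25, 40} → ROUND(AVG(grade), 2)=74

CS201 | 71 ; HI100 | 81.5 ; MA110 | 74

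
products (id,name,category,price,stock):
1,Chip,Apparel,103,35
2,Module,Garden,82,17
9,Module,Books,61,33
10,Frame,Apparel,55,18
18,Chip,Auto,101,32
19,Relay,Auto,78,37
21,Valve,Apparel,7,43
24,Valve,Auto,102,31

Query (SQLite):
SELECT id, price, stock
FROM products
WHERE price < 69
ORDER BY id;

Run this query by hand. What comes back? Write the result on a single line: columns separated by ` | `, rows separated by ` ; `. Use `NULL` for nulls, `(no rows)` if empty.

9 | 61 | 33 ; 10 | 55 | 18 ; 21 | 7 | 43

price < 69: ids {9, 10, 21}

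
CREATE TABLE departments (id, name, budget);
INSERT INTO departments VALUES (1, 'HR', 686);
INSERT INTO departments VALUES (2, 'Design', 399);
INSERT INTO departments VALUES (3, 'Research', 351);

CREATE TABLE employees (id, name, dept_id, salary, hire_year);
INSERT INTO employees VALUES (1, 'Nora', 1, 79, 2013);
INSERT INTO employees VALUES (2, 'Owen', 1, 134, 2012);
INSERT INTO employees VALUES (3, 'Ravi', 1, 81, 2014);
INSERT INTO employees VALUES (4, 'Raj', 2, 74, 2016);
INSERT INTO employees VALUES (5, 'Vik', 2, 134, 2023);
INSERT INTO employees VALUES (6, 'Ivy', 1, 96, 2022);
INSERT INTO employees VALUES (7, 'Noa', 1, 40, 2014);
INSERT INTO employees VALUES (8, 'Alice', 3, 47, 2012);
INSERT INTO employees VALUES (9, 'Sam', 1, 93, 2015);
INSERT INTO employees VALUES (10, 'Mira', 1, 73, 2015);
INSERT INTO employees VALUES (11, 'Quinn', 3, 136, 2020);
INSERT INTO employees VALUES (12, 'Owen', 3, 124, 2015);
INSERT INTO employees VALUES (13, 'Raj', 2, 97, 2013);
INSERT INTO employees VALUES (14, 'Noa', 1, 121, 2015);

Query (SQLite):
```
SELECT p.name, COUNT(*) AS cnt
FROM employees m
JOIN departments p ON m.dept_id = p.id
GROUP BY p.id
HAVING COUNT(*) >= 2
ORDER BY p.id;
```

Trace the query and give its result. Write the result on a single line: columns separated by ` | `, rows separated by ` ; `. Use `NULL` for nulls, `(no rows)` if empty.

Join each employees row to its departments via dept_id.
Group joined rows by departments.id; compute COUNT(*) per group.
HAVING: keep groups with count ≥ 2.
  1: ids {1, 2, 3, 6, 7, 9, 10, 14} → COUNT(*)=8
  2: ids {4, 5, 13} → COUNT(*)=3
  3: ids {8, 11, 12} → COUNT(*)=3

HR | 8 ; Design | 3 ; Research | 3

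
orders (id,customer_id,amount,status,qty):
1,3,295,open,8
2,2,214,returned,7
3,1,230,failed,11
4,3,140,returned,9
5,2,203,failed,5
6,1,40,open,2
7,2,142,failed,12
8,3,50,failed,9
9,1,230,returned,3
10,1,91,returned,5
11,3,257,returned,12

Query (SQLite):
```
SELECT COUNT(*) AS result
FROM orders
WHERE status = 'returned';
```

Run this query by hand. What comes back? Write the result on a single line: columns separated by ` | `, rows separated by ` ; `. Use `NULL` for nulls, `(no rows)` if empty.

Rows where status='returned' → amount values: [214, 140, 230, 91, 257].
COUNT(*) counts rows → 5.

5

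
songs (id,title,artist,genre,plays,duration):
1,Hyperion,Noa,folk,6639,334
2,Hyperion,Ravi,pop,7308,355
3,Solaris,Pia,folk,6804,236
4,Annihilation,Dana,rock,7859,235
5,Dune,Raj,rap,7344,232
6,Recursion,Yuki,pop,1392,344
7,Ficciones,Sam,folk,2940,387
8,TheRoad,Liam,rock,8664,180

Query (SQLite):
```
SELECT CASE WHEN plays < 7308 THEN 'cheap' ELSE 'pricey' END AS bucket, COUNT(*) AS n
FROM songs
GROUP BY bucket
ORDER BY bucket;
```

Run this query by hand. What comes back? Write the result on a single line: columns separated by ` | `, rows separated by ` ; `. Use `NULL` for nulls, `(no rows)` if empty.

cheap | 4 ; pricey | 4

Bucket rows by plays < 7308 → 'cheap' else 'pricey'; count each bucket.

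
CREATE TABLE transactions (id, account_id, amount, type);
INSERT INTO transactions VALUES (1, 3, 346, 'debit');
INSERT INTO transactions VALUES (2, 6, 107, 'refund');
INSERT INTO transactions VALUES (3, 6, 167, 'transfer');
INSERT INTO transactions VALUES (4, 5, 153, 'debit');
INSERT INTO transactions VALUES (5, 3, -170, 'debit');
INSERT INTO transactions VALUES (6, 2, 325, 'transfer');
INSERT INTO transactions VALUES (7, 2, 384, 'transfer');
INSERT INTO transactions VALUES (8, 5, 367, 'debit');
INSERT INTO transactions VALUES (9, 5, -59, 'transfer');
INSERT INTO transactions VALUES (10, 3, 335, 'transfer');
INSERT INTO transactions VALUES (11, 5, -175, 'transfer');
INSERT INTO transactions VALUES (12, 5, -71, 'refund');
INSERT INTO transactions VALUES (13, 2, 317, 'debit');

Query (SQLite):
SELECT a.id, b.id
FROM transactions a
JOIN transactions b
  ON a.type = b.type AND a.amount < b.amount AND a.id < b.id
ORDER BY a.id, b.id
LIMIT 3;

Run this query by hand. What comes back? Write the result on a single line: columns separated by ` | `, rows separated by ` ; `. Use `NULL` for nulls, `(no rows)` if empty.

1 | 8 ; 3 | 6 ; 3 | 7

Pairs (a,b) with same type, a.amount < b.amount, a.id < b.id.
type groups: debit:{1,4,5,8,13} refund:{2,12} transfer:{3,6,7,9,10,11}
Ordered by (a.id, b.id); first 3.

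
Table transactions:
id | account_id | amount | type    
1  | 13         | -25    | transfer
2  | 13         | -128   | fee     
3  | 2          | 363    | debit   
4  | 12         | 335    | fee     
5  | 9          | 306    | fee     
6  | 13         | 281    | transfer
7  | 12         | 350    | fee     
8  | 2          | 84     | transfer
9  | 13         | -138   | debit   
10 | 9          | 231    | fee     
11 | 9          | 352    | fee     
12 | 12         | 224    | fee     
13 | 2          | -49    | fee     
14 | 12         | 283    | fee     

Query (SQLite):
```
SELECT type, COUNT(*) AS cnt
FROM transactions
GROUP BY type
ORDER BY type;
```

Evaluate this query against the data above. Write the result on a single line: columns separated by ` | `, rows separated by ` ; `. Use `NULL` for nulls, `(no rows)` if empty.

Partition transactions by type; compute COUNT(*) within each group.
  debit: ids {3, 9} → COUNT(*)=2
  fee: ids {2, 4, 5, 7, 10, 11, 12, 13, 14} → COUNT(*)=9
  transfer: ids {1, 6, 8} → COUNT(*)=3

debit | 2 ; fee | 9 ; transfer | 3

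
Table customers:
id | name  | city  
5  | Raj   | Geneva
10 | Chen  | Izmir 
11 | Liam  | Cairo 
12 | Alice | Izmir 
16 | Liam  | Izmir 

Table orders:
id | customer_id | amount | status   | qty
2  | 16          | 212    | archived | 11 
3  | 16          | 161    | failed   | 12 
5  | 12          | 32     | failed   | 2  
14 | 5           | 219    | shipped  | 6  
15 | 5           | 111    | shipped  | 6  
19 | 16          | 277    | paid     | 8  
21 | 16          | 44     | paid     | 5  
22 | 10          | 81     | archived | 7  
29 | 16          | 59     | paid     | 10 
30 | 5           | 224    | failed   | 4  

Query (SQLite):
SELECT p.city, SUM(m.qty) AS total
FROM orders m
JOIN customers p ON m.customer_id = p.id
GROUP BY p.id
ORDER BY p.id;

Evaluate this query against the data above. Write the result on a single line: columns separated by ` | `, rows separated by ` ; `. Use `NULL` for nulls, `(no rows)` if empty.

Geneva | 16 ; Izmir | 7 ; Izmir | 2 ; Izmir | 46

Join each orders row to its customers via customer_id.
Group joined rows by customers.id; compute SUM(m.qty) per group.
  5: ids {14, 15, 30} → SUM(m.qty)=16
  10: ids {22} → SUM(m.qty)=7
  12: ids {5} → SUM(m.qty)=2
  16: ids {2, 3, 19, 21, 29} → SUM(m.qty)=46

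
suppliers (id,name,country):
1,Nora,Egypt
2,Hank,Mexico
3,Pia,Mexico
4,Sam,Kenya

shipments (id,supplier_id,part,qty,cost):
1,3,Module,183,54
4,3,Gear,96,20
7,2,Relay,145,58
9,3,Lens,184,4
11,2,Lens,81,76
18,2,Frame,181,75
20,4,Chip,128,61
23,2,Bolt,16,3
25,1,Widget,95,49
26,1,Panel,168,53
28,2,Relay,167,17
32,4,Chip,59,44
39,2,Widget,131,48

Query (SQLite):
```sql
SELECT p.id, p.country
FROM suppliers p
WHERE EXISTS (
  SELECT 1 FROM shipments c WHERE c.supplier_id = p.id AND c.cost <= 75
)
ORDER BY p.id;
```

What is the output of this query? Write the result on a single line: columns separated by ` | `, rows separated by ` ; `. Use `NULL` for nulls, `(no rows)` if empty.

1 | Egypt ; 2 | Mexico ; 3 | Mexico ; 4 | Kenya

For each suppliers row, check whether any shipments with matching supplier_id has cost <= 75.
Keep rows where that is true.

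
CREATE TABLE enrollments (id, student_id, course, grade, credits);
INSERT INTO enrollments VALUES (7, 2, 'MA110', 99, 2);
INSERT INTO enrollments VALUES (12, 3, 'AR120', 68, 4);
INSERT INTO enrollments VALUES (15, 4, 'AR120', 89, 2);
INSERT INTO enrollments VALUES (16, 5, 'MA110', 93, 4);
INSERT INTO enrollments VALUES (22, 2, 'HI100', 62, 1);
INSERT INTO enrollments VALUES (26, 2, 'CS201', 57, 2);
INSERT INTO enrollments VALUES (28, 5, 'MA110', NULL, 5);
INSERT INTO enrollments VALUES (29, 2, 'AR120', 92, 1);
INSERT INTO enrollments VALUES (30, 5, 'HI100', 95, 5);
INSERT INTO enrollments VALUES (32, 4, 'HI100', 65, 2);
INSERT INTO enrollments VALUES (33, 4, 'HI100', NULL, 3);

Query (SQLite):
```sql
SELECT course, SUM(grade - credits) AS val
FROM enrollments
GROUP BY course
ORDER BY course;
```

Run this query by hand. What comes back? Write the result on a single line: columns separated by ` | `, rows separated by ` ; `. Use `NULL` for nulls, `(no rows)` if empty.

AR120 | 242 ; CS201 | 55 ; HI100 | 214 ; MA110 | 186

For each row compute grade - credits.
Group by course; take SUM of the expression per group.
  AR120: ids {12, 15, 29} → SUM(grade - credits)=242
  CS201: ids {26} → SUM(grade - credits)=55
  HI100: ids {22, 30, 32, 33} → SUM(grade - credits)=214
  MA110: ids {7, 16, 28} → SUM(grade - credits)=186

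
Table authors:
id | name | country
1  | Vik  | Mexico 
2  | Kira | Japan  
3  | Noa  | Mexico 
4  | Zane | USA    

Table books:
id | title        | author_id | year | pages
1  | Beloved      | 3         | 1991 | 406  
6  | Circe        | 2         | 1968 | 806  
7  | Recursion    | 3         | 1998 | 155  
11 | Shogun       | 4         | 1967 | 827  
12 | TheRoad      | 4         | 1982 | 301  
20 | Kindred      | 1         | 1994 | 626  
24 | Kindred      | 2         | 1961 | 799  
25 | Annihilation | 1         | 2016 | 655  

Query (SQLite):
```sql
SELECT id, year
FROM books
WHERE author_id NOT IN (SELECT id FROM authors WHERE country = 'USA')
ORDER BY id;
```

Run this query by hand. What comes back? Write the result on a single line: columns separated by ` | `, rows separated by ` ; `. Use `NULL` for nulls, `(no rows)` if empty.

Inner query: authors.id where country = 'USA'.
Outer: keep books rows whose author_id is not in that set.
Inner query → {4}

1 | 1991 ; 6 | 1968 ; 7 | 1998 ; 20 | 1994 ; 24 | 1961 ; 25 | 2016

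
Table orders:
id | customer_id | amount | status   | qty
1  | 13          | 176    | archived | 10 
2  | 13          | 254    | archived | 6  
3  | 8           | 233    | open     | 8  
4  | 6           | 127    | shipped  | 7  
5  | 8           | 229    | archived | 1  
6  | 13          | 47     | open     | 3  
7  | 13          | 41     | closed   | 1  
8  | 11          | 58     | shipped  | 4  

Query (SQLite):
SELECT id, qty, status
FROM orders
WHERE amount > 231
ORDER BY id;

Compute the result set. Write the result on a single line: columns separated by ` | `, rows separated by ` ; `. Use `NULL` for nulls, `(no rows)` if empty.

2 | 6 | archived ; 3 | 8 | open

amount > 231: ids {2, 3}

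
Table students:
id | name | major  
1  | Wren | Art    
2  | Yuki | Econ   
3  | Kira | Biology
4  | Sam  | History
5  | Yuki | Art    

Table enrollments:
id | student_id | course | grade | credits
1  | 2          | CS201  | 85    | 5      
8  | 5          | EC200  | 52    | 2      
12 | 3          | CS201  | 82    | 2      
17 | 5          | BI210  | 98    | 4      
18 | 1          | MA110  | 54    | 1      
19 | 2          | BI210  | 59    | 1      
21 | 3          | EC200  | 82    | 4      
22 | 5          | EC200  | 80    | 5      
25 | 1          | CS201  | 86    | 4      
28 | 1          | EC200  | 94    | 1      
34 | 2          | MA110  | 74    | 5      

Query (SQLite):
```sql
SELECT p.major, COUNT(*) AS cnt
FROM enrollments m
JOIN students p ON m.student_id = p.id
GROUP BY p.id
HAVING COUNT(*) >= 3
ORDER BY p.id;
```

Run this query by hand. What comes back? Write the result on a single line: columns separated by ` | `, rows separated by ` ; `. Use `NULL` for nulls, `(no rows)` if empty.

Art | 3 ; Econ | 3 ; Art | 3

Join each enrollments row to its students via student_id.
Group joined rows by students.id; compute COUNT(*) per group.
HAVING: keep groups with count ≥ 3.
  1: ids {18, 25, 28} → COUNT(*)=3
  2: ids {1, 19, 34} → COUNT(*)=3
  3: ids {12, 21} → COUNT(*)=2
  5: ids {8, 17, 22} → COUNT(*)=3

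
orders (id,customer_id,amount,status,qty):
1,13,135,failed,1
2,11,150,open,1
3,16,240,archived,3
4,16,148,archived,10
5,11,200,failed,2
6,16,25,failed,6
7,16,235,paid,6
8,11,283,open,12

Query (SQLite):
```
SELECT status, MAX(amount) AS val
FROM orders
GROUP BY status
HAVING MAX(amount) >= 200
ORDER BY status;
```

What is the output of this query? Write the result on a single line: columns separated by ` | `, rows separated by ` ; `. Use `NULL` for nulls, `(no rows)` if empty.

archived | 240 ; failed | 200 ; open | 283 ; paid | 235

Partition orders by status; compute MAX(amount) within each group.
HAVING: keep groups where MAX(amount) >= 200.
  archived: ids {3, 4} → MAX(amount)=240
  failed: ids {1, 5, 6} → MAX(amount)=200
  open: ids {2, 8} → MAX(amount)=283
  paid: ids {7} → MAX(amount)=235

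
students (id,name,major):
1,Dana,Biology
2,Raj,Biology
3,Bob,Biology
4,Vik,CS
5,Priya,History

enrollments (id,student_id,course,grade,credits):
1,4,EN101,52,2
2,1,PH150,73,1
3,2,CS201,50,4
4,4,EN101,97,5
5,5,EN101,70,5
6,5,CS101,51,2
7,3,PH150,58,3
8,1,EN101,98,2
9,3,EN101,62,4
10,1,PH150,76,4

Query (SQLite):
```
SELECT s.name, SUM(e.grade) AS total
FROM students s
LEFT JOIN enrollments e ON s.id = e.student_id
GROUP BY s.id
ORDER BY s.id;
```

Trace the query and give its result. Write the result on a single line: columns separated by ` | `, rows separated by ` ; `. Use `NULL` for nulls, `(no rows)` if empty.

Dana | 247 ; Raj | 50 ; Bob | 120 ; Vik | 149 ; Priya | 121

LEFT JOIN keeps every students row; unmatched ones get NULL for enrollments columns.
Group by students.id and compute SUM(e.grade). SUM over an all-NULL group is NULL.
  1: ids {2, 8, 10} → SUM(e.grade)=247
  2: ids {3} → SUM(e.grade)=50
  3: ids {7, 9} → SUM(e.grade)=120
  4: ids {1, 4} → SUM(e.grade)=149
  5: ids {5, 6} → SUM(e.grade)=121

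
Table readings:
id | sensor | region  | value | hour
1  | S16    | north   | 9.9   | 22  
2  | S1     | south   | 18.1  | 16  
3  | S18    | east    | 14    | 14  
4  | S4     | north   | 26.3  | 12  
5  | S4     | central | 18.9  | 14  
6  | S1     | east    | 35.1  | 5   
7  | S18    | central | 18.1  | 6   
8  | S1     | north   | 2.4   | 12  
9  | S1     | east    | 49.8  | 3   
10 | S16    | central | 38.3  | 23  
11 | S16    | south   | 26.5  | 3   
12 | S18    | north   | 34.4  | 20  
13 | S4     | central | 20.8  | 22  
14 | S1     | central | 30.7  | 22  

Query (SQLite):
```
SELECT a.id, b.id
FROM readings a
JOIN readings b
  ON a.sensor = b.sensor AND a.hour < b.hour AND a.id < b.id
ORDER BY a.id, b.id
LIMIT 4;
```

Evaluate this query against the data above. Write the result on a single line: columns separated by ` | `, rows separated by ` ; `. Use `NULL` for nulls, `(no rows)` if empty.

1 | 10 ; 2 | 14 ; 3 | 12 ; 4 | 5

Pairs (a,b) with same sensor, a.hour < b.hour, a.id < b.id.
sensor groups: S1:{2,6,8,9,14} S16:{1,10,11} S18:{3,7,12} S4:{4,5,13}
Ordered by (a.id, b.id); first 4.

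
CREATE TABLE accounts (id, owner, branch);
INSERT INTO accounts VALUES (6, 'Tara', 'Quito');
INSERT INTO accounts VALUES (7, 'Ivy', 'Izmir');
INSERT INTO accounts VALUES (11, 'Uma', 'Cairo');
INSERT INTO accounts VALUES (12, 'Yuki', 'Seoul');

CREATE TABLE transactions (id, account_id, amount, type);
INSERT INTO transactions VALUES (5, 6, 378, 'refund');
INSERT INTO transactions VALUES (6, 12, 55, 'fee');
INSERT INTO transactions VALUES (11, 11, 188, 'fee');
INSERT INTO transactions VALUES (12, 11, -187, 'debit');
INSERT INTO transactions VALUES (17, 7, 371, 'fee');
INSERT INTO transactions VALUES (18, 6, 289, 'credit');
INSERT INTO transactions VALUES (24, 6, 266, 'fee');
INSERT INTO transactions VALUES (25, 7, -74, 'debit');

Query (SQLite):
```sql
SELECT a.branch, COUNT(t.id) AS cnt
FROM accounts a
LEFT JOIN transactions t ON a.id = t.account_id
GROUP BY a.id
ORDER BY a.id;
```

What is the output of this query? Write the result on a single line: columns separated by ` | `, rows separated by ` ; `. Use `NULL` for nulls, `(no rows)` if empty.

LEFT JOIN keeps every accounts row; unmatched ones get NULL for transactions columns.
Group by accounts.id and compute COUNT(t.id). COUNT(col) of an all-NULL group is 0.
  6: ids {5, 18, 24} → COUNT(t.id)=3
  7: ids {17, 25} → COUNT(t.id)=2
  11: ids {11, 12} → COUNT(t.id)=2
  12: ids {6} → COUNT(t.id)=1

Quito | 3 ; Izmir | 2 ; Cairo | 2 ; Seoul | 1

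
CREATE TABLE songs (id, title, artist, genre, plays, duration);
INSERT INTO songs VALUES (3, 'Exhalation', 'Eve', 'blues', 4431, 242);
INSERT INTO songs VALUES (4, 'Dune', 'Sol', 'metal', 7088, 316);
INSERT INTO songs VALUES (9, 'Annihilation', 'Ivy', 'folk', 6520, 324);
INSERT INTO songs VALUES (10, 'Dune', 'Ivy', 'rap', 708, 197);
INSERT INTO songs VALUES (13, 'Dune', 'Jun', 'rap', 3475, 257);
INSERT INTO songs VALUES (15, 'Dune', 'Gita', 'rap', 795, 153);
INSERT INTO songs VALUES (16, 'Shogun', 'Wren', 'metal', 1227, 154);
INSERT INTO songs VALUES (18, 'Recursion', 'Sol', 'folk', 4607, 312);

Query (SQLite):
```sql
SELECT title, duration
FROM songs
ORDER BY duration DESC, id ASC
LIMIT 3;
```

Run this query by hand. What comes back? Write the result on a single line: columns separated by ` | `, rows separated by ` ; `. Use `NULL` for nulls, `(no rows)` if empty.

Annihilation | 324 ; Dune | 316 ; Recursion | 312

Sort by duration desc, tiebreak id asc: (324, id=9), (316, id=4), (312, id=18), (257, id=13), (242, id=3), (197, id=10) …. Take first 3.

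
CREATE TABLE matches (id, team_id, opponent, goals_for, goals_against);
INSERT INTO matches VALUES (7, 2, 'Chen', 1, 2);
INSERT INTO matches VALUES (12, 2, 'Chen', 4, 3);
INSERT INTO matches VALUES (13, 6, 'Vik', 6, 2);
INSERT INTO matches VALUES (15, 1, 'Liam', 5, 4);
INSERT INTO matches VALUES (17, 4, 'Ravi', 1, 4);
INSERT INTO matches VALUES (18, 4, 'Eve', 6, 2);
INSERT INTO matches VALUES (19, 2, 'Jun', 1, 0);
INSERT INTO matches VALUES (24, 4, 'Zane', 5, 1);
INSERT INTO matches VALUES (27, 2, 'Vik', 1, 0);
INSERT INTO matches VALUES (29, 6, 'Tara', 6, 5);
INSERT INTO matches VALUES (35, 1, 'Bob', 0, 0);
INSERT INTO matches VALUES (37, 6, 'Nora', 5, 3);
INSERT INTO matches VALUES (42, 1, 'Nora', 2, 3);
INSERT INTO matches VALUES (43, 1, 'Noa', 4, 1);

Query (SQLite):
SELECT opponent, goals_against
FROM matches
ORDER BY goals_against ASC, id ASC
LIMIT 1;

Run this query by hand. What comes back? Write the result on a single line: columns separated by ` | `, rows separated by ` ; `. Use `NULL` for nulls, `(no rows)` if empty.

Sort by goals_against asc, tiebreak id asc: (0, id=19), (0, id=27), (0, id=35), (1, id=24) …. Take first 1.

Jun | 0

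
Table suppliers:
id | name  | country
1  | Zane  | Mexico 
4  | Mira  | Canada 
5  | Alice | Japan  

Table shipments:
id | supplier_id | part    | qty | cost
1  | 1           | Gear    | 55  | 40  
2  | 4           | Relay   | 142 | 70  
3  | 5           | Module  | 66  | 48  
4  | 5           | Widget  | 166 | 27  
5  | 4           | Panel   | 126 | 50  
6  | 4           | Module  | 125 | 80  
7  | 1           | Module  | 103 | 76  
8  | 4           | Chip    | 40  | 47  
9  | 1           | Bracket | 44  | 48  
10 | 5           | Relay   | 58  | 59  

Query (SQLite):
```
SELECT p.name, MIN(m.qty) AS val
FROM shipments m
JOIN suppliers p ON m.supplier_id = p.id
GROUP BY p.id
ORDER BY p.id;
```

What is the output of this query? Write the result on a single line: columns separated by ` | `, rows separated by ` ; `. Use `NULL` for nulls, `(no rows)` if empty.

Zane | 44 ; Mira | 40 ; Alice | 58

Join each shipments row to its suppliers via supplier_id.
Group joined rows by suppliers.id; compute MIN(m.qty) per group.
  1: ids {1, 7, 9} → MIN(m.qty)=44
  4: ids {2, 5, 6, 8} → MIN(m.qty)=40
  5: ids {3, 4, 10} → MIN(m.qty)=58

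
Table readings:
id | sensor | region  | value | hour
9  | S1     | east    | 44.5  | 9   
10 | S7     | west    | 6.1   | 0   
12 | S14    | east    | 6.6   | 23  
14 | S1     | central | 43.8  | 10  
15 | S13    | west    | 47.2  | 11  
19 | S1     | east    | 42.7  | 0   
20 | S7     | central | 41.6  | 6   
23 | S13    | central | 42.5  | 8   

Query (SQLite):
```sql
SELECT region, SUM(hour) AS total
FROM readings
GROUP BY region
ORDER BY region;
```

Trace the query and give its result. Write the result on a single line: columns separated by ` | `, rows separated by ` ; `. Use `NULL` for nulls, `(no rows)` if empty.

Partition readings by region; compute SUM(hour) within each group.
  central: ids {14, 20, 23} → SUM(hour)=24
  east: ids {9, 12, 19} → SUM(hour)=32
  west: ids {10, 15} → SUM(hour)=11

central | 24 ; east | 32 ; west | 11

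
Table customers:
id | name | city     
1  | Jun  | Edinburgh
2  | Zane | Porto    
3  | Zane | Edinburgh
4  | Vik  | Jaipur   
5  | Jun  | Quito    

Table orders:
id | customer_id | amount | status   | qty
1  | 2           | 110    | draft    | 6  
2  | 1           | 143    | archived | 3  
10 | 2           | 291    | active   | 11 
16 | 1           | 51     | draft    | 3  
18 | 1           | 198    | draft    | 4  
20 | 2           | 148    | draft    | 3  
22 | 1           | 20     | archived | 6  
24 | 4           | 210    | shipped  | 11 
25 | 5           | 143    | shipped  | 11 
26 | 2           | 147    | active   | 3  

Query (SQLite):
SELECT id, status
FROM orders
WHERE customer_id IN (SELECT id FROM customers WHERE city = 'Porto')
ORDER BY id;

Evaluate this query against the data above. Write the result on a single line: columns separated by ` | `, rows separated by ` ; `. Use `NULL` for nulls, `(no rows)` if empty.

Inner query: customers.id where city = 'Porto'.
Outer: keep orders rows whose customer_id is in that set.
Inner query → {2}

1 | draft ; 10 | active ; 20 | draft ; 26 | active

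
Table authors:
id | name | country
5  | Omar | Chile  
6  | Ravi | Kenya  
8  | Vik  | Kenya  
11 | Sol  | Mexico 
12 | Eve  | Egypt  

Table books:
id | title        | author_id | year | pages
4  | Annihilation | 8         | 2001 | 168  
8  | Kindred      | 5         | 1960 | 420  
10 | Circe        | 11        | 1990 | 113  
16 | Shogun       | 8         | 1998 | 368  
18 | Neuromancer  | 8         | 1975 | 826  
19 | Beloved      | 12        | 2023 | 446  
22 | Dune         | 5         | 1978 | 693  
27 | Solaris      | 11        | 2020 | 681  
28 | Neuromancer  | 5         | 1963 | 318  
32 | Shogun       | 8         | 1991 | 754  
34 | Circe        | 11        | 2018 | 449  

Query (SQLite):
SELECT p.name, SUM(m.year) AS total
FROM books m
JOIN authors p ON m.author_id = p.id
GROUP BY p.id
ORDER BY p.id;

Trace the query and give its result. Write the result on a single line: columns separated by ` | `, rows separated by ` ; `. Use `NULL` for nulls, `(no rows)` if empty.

Omar | 5901 ; Vik | 7965 ; Sol | 6028 ; Eve | 2023

Join each books row to its authors via author_id.
Group joined rows by authors.id; compute SUM(m.year) per group.
  5: ids {8, 22, 28} → SUM(m.year)=5901
  8: ids {4, 16, 18, 32} → SUM(m.year)=7965
  11: ids {10, 27, 34} → SUM(m.year)=6028
  12: ids {19} → SUM(m.year)=2023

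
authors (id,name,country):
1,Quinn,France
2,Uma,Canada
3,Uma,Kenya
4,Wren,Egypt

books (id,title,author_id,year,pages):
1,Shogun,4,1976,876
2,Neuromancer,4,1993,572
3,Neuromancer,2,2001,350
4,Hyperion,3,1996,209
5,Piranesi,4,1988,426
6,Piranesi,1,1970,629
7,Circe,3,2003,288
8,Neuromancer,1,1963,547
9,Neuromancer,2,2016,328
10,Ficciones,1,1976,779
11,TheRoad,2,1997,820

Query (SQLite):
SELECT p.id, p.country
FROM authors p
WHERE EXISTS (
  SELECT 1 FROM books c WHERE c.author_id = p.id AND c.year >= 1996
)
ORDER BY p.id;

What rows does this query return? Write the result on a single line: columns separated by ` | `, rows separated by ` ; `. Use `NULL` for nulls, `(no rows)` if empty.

2 | Canada ; 3 | Kenya

For each authors row, check whether any books with matching author_id has year >= 1996.
Keep rows where that is true.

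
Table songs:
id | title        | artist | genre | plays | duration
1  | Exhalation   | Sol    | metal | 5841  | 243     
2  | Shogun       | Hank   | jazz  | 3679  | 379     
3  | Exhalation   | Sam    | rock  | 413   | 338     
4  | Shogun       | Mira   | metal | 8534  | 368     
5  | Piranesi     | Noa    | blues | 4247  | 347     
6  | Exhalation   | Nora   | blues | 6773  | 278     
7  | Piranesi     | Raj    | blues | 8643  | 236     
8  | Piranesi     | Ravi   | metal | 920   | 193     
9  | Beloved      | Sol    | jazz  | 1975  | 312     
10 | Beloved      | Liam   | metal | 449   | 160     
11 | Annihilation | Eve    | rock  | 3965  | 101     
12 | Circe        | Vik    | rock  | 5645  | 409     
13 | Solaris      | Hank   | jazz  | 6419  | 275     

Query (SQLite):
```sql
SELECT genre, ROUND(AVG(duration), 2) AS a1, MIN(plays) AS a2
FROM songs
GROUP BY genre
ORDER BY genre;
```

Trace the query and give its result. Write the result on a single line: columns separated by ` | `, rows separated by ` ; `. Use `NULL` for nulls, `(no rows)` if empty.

blues | 287 | 4247 ; jazz | 322 | 1975 ; metal | 241 | 449 ; rock | 282.67 | 413

Group songs by genre.
Per group compute: ROUND(AVG(duration), 2), MIN(plays).
  blues: ids {5, 6, 7} → ROUND(AVG(duration), 2)=287, MIN(plays)=4247
  jazz: ids {2, 9, 13} → ROUND(AVG(duration), 2)=322, MIN(plays)=1975
  metal: ids {1, 4, 8, 10} → ROUND(AVG(duration), 2)=241, MIN(plays)=449
  rock: ids {3, 11, 12} → ROUND(AVG(duration), 2)=282.67, MIN(plays)=413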